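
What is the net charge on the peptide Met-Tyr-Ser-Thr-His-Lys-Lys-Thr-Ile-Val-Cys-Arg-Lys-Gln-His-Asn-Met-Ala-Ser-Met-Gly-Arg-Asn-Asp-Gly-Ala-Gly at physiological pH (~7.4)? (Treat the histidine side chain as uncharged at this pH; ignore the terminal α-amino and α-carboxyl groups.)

At pH ~7.4 the Lys and Arg side chains are protonated (+1), the Asp and Glu side chains are deprotonated (−1), and with His taken as neutral all other side chains carry no charge.
Positive (K, R): Lys6, Lys7, Arg12, Lys13, Arg22 → +5.
Negative (D, E): Asp24 → −1.
Net charge = (+5) + (−1) = +4.

+4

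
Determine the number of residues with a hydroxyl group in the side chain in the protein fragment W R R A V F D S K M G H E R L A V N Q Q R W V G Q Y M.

The –OH-bearing residues are Ser, Thr (aliphatic alcohols), and Tyr (phenol).
Matching residues: S8, Y26.

2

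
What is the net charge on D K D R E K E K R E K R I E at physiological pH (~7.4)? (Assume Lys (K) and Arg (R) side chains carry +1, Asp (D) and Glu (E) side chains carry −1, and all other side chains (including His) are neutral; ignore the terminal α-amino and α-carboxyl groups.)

Positive (K, R): K2, R4, K6, K8, R9, K11, R12 → +7.
Negative (D, E): D1, D3, E5, E7, E10, E14 → −6.
Net charge = (+7) + (−6) = +1.

+1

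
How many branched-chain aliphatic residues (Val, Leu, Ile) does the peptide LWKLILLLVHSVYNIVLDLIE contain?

Matching residues: L1, L4, I5, L6, L7, L8, V9, V12, I15, V16, L17, L19, I20.

13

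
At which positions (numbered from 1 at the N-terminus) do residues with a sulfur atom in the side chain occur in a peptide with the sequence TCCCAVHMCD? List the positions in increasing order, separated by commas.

2, 3, 4, 8, 9

The sulfur-bearing residues are cysteine (–SH) and methionine (–S–CH₃).
Matching residues: C2, C3, C4, M8, C9.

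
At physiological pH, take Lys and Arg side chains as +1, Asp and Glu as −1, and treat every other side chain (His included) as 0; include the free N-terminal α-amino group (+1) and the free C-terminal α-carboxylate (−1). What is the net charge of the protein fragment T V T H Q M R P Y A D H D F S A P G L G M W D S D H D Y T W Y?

Positive (K, R): R7 → +1.
Negative (D, E): D11, D13, D23, D25, D27 → −5.
The N-terminus (+1) and C-terminus (−1) cancel.
Net charge = (+1) + (−5) = −4.

-4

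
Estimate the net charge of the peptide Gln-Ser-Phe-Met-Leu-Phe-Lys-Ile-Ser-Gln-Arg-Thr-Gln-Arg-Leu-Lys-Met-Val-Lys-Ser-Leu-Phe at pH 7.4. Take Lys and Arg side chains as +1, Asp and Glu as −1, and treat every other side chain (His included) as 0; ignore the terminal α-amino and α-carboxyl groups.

+5

Positive (K, R): Lys7, Arg11, Arg14, Lys16, Lys19 → +5.
Negative (D, E): none → −0.
Net charge = (+5) + (−0) = +5.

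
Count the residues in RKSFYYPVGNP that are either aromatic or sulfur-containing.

Aromatic: F, W, Y. Sulfur-containing: C, M.
Aromatic residues here: F4, Y5, Y6 (3).
Sulfur-containing residues here: none (0).
The two groups share no amino acid, so total = 3 + 0 = 3.

3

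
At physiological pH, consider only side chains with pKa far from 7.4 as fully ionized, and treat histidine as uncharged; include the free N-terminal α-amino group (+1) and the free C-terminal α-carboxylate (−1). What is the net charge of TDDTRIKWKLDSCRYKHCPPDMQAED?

-1

The side chains ionized at physiological pH are Lys/Arg (+1) and Asp/Glu (−1); with His treated as neutral, nothing else contributes.
Positive (K, R): R5, K7, K9, R14, K16 → +5.
Negative (D, E): D2, D3, D11, D21, E25, D26 → −6.
The N-terminus (+1) and C-terminus (−1) cancel.
Net charge = (+5) + (−6) = −1.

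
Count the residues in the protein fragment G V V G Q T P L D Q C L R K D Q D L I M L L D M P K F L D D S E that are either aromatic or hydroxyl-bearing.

3

Aromatic: F, W, Y. Hydroxyl-bearing: S, T, Y.
Aromatic residues here: F27 (1).
Hydroxyl-bearing residues here: T6, S31 (2).
(Y belongs to both groups, but none appear in this sequence.) Total = 1 + 2 = 3.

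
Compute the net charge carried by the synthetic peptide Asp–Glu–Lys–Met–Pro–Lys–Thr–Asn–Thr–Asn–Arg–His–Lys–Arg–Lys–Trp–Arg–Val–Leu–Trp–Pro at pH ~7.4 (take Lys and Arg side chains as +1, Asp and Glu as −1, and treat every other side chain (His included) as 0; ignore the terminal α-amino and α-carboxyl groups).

+5

Positive (K, R): Lys3, Lys6, Arg11, Lys13, Arg14, Lys15, Arg17 → +7.
Negative (D, E): Asp1, Glu2 → −2.
Net charge = (+7) + (−2) = +5.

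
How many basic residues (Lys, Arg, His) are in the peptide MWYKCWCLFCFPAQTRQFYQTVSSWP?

2

Matching residues: K4, R16.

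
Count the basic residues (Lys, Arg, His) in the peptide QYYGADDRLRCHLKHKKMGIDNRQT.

Matching residues: R8, R10, H12, K14, H15, K16, K17, R23.

8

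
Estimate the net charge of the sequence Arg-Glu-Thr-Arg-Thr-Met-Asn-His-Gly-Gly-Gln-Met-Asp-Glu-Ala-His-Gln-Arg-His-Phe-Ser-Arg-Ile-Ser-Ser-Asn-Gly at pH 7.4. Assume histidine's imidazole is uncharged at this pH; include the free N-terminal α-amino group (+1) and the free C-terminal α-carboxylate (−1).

+1

Near pH 7.4, K and R contribute +1 each, D and E contribute −1 each, and every other side chain (His included, as stated) is uncharged.
Positive (K, R): Arg1, Arg4, Arg18, Arg22 → +4.
Negative (D, E): Glu2, Asp13, Glu14 → −3.
The N-terminus (+1) and C-terminus (−1) cancel.
Net charge = (+4) + (−3) = +1.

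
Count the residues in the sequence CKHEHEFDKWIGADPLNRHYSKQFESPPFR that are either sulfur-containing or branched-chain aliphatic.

3

Sulfur-containing: C, M. Branched-chain aliphatic: I, L, V.
Sulfur-containing residues here: C1 (1).
Branched-chain aliphatic residues here: I11, L16 (2).
The two groups share no amino acid, so total = 1 + 2 = 3.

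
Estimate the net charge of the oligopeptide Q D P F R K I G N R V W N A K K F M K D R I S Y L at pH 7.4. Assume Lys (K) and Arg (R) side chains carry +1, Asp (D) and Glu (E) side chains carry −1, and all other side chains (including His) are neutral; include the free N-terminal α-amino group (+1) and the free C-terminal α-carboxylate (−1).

Positive (K, R): R5, K6, R10, K15, K16, K19, R21 → +7.
Negative (D, E): D2, D20 → −2.
The N-terminus (+1) and C-terminus (−1) cancel.
Net charge = (+7) + (−2) = +5.

+5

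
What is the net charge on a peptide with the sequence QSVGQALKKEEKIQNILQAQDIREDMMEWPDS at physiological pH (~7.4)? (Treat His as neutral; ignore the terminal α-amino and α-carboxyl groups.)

Near pH 7.4, K and R contribute +1 each, D and E contribute −1 each, and every other side chain (His included, as stated) is uncharged.
Positive (K, R): K8, K9, K12, R23 → +4.
Negative (D, E): E10, E11, D21, E24, D25, E28, D31 → −7.
Net charge = (+4) + (−7) = −3.

-3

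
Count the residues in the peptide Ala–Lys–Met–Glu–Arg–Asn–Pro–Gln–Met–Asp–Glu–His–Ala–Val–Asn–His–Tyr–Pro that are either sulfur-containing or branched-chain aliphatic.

Sulfur-containing: C, M. Branched-chain aliphatic: I, L, V.
Sulfur-containing residues here: Met3, Met9 (2).
Branched-chain aliphatic residues here: Val14 (1).
The two groups share no amino acid, so total = 2 + 1 = 3.

3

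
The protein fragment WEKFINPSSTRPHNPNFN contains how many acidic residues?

Only D (aspartate) and E (glutamate) carry a side-chain carboxylic acid.
Matching residues: E2.

1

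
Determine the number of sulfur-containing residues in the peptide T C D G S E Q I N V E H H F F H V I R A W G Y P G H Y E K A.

The sulfur-bearing residues are cysteine (–SH) and methionine (–S–CH₃).
Matching residues: C2.

1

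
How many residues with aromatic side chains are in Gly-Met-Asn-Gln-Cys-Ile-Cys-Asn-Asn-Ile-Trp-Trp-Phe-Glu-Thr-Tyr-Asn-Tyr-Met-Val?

Phenylalanine (F), tryptophan (W), and tyrosine (Y) have aromatic ring side chains.
Matching residues: Trp11, Trp12, Phe13, Tyr16, Tyr18.

5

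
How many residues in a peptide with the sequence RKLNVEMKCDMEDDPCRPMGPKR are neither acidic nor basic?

Acidic: D, E. Basic: K, R, H. All other residues are neither.
Matching residues: L3, N4, V5, M7, C9, M11, P15, C16, P18, M19, G20, P21.

12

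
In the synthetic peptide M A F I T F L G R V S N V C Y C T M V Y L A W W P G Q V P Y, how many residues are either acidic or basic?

1

Acidic: D, E. Basic: H, K, R.
Acidic residues here: none (0).
Basic residues here: R9 (1).
The two groups share no amino acid, so total = 0 + 1 = 1.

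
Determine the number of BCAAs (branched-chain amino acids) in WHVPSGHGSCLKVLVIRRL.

The BCAAs are Val, Leu, and Ile — aliphatic side chains with a branch point.
Matching residues: V3, L11, V13, L14, V15, I16, L19.

7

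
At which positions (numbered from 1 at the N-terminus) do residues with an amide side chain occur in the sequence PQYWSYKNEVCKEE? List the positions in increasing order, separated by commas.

Only N (asparagine) and Q (glutamine) carry a side-chain carboxamide.
Matching residues: Q2, N8.

2, 8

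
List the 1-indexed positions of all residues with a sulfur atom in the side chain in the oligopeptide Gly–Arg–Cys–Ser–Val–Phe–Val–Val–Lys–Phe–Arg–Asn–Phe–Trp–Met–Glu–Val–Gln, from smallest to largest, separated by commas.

Only Cys (C) and Met (M) have a sulfur atom in the side chain.
Matching residues: Cys3, Met15.

3, 15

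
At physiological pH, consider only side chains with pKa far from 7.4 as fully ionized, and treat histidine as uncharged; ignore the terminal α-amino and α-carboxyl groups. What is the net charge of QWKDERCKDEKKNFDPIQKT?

+1

The side chains ionized at physiological pH are Lys/Arg (+1) and Asp/Glu (−1); with His treated as neutral, nothing else contributes.
Positive (K, R): K3, R6, K8, K11, K12, K19 → +6.
Negative (D, E): D4, E5, D9, E10, D15 → −5.
Net charge = (+6) + (−5) = +1.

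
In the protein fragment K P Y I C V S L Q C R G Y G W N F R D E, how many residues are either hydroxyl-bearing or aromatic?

Hydroxyl-bearing: S, T, Y. Aromatic: F, W, Y.
Hydroxyl-bearing residues here: Y3, S7, Y13 (3).
Aromatic residues here: Y3, Y13, W15, F17 (4).
Y is in both groups, so the 2 Y residues must not be double-counted.
Total = 3 + 4 − 2 = 5.

5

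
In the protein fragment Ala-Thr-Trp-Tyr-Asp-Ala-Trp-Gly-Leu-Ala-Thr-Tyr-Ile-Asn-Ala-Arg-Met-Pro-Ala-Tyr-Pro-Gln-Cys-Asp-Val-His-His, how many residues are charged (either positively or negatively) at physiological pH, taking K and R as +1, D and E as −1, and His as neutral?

3

Charged side chains at pH ~7.4: K, R (positive); D, E (negative).
Matching residues: Asp5, Arg16, Asp24.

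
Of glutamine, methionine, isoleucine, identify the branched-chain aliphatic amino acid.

isoleucine

Valine (V), leucine (L), and isoleucine (I) are the branched-chain amino acids.
Of the listed options, only isoleucine belongs to this group.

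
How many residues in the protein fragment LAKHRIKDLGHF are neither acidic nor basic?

Acidic: D, E. Basic: K, R, H. All other residues are neither.
Matching residues: L1, A2, I6, L9, G10, F12.

6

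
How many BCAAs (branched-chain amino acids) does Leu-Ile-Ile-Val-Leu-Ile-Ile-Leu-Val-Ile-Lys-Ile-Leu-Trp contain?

The BCAAs are Val, Leu, and Ile — aliphatic side chains with a branch point.
Matching residues: Leu1, Ile2, Ile3, Val4, Leu5, Ile6, Ile7, Leu8, Val9, Ile10, Ile12, Leu13.

12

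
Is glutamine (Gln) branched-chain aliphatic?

No

The BCAAs are Val, Leu, and Ile — aliphatic side chains with a branch point.
Glutamine is not in this group.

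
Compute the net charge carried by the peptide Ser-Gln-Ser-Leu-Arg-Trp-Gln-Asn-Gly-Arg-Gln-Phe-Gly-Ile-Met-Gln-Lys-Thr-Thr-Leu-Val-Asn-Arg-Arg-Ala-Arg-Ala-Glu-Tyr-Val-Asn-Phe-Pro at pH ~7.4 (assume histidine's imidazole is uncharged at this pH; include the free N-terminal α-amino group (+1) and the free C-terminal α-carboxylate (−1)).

The side chains ionized at physiological pH are Lys/Arg (+1) and Asp/Glu (−1); with His treated as neutral, nothing else contributes.
Positive (K, R): Arg5, Arg10, Lys17, Arg23, Arg24, Arg26 → +6.
Negative (D, E): Glu28 → −1.
The N-terminus (+1) and C-terminus (−1) cancel.
Net charge = (+6) + (−1) = +5.

+5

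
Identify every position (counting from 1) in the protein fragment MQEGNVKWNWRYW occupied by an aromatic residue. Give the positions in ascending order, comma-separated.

Matching residues: W8, W10, Y12, W13.

8, 10, 12, 13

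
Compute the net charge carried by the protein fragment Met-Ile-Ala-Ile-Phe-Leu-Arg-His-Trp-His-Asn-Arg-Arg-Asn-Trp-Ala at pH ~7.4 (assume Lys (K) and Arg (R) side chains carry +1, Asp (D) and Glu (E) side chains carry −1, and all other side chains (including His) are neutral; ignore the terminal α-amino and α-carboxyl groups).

Positive (K, R): Arg7, Arg12, Arg13 → +3.
Negative (D, E): none → −0.
Net charge = (+3) + (−0) = +3.

+3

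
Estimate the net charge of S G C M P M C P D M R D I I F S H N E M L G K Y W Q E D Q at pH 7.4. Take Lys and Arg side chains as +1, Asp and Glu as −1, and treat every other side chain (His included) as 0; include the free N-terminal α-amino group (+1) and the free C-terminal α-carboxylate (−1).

-3

Positive (K, R): R11, K23 → +2.
Negative (D, E): D9, D12, E19, E27, D28 → −5.
The N-terminus (+1) and C-terminus (−1) cancel.
Net charge = (+2) + (−5) = −3.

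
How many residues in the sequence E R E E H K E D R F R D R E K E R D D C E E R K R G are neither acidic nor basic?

3

Acidic: D, E. Basic: K, R, H. All other residues are neither.
Matching residues: F10, C20, G26.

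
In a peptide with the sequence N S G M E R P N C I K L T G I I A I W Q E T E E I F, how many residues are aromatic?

F, W, and Y each carry an aromatic ring on the side chain.
Matching residues: W19, F26.

2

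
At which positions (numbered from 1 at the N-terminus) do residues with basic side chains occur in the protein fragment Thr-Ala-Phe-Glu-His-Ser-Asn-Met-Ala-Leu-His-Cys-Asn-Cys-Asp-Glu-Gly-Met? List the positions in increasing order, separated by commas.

5, 11

Lysine (K), arginine (R), and histidine (H) have basic, nitrogen-containing side chains.
Matching residues: His5, His11.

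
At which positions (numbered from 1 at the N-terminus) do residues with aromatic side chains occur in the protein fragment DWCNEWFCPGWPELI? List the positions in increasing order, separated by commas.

2, 6, 7, 11

The aromatic amino acids are Phe (F, benzyl), Trp (W, indole), and Tyr (Y, phenol).
Matching residues: W2, W6, F7, W11.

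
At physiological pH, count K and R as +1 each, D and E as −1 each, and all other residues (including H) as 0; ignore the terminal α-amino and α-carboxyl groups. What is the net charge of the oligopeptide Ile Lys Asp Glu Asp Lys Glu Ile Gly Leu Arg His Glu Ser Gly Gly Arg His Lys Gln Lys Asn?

Positive (K, R): Lys2, Lys6, Arg11, Arg17, Lys19, Lys21 → +6.
Negative (D, E): Asp3, Glu4, Asp5, Glu7, Glu13 → −5.
Net charge = (+6) + (−5) = +1.

+1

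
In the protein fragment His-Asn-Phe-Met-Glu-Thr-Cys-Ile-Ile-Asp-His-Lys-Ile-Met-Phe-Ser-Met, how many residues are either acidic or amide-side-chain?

3

Acidic: D, E. Amide-side-chain: N, Q.
Acidic residues here: Glu5, Asp10 (2).
Amide-side-chain residues here: Asn2 (1).
The two groups share no amino acid, so total = 2 + 1 = 3.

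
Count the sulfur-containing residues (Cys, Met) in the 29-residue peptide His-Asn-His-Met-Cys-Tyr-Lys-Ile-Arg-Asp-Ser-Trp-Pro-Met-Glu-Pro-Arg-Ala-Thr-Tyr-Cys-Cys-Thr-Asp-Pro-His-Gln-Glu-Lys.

5

Matching residues: Met4, Cys5, Met14, Cys21, Cys22.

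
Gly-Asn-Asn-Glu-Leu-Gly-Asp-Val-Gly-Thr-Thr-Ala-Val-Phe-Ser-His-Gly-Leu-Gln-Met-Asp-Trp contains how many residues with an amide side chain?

Asparagine (N) and glutamine (Q) have uncharged amide side chains.
Matching residues: Asn2, Asn3, Gln19.

3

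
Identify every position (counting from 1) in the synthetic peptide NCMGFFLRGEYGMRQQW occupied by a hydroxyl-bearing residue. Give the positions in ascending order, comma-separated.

Matching residues: Y11.

11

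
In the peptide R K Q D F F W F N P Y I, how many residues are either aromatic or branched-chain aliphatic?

6

Aromatic: F, W, Y. Branched-chain aliphatic: I, L, V.
Aromatic residues here: F5, F6, W7, F8, Y11 (5).
Branched-chain aliphatic residues here: I12 (1).
The two groups share no amino acid, so total = 5 + 1 = 6.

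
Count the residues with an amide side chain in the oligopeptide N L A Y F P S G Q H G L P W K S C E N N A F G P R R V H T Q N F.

Only N (asparagine) and Q (glutamine) carry a side-chain carboxamide.
Matching residues: N1, Q9, N19, N20, Q30, N31.

6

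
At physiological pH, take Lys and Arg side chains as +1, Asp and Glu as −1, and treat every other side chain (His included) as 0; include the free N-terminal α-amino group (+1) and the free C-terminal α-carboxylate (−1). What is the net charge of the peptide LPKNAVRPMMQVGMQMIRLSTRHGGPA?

Positive (K, R): K3, R7, R18, R22 → +4.
Negative (D, E): none → −0.
The N-terminus (+1) and C-terminus (−1) cancel.
Net charge = (+4) + (−0) = +4.

+4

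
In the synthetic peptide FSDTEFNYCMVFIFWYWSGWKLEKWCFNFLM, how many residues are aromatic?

Phenylalanine (F), tryptophan (W), and tyrosine (Y) have aromatic ring side chains.
Matching residues: F1, F6, Y8, F12, F14, W15, Y16, W17, W20, W25, F27, F29.

12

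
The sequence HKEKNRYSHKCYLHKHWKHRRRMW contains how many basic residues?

14

The basic amino acids are Lys (K), Arg (R), and His (H).
Matching residues: H1, K2, K4, R6, H9, K10, H14, K15, H16, K18, H19, R20, R21, R22.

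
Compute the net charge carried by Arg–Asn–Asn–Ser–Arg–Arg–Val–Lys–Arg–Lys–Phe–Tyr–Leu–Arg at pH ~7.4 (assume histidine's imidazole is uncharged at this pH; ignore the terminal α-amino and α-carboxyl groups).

Near pH 7.4, K and R contribute +1 each, D and E contribute −1 each, and every other side chain (His included, as stated) is uncharged.
Positive (K, R): Arg1, Arg5, Arg6, Lys8, Arg9, Lys10, Arg14 → +7.
Negative (D, E): none → −0.
Net charge = (+7) + (−0) = +7.

+7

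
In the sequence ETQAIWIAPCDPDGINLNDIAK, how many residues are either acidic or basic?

5

Acidic: D, E. Basic: H, K, R.
Acidic residues here: E1, D11, D13, D19 (4).
Basic residues here: K22 (1).
The two groups share no amino acid, so total = 4 + 1 = 5.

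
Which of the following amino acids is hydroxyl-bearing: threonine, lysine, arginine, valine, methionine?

S, T, and Y are the three residues with a side-chain hydroxyl.
Of the listed options, only threonine belongs to this group.

threonine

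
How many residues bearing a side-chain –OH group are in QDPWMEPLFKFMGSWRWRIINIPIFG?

S, T, and Y are the three residues with a side-chain hydroxyl.
Matching residues: S14.

1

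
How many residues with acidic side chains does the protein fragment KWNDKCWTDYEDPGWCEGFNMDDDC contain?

Aspartate (D) and glutamate (E) have carboxylic-acid side chains and are the acidic amino acids.
Matching residues: D4, D9, E11, D12, E17, D22, D23, D24.

8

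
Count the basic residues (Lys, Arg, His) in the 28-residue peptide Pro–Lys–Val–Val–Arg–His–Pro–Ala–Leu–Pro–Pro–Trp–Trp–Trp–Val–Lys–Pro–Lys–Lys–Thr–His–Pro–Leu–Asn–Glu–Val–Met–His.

Matching residues: Lys2, Arg5, His6, Lys16, Lys18, Lys19, His21, His28.

8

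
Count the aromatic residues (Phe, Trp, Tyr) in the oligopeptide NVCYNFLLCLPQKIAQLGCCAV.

2

Matching residues: Y4, F6.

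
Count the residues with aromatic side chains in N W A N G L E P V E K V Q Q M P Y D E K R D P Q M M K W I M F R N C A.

4

Phenylalanine (F), tryptophan (W), and tyrosine (Y) have aromatic ring side chains.
Matching residues: W2, Y17, W28, F31.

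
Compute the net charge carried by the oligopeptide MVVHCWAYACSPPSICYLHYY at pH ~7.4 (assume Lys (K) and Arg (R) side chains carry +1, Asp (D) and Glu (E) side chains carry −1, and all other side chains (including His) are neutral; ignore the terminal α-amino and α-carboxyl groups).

Positive (K, R): none → +0.
Negative (D, E): none → −0.
Net charge = (+0) + (−0) = 0.

0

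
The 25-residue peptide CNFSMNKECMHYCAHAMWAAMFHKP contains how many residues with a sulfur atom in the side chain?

7

The sulfur-bearing residues are cysteine (–SH) and methionine (–S–CH₃).
Matching residues: C1, M5, C9, M10, C13, M17, M21.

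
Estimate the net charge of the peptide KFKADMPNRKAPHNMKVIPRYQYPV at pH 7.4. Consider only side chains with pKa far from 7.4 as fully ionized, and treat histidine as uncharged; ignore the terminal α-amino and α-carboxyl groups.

+5

The side chains ionized at physiological pH are Lys/Arg (+1) and Asp/Glu (−1); with His treated as neutral, nothing else contributes.
Positive (K, R): K1, K3, R9, K10, K16, R20 → +6.
Negative (D, E): D5 → −1.
Net charge = (+6) + (−1) = +5.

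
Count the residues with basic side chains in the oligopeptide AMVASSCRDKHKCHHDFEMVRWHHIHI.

The basic amino acids are Lys (K), Arg (R), and His (H).
Matching residues: R8, K10, H11, K12, H14, H15, R21, H23, H24, H26.

10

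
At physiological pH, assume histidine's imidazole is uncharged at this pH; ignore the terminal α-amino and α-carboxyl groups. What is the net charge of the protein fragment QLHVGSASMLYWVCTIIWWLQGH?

0

At pH ~7.4 the Lys and Arg side chains are protonated (+1), the Asp and Glu side chains are deprotonated (−1), and with His taken as neutral all other side chains carry no charge.
Positive (K, R): none → +0.
Negative (D, E): none → −0.
Net charge = (+0) + (−0) = 0.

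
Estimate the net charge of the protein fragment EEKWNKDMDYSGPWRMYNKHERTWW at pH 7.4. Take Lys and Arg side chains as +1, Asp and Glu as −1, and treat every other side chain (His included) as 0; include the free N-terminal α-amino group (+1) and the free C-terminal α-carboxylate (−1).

0

Positive (K, R): K3, K6, R15, K19, R22 → +5.
Negative (D, E): E1, E2, D7, D9, E21 → −5.
The N-terminus (+1) and C-terminus (−1) cancel.
Net charge = (+5) + (−5) = 0.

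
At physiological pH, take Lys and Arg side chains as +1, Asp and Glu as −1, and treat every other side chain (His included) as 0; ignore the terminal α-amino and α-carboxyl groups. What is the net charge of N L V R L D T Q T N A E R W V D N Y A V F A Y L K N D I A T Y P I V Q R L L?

0

Positive (K, R): R4, R13, K25, R36 → +4.
Negative (D, E): D6, E12, D16, D27 → −4.
Net charge = (+4) + (−4) = 0.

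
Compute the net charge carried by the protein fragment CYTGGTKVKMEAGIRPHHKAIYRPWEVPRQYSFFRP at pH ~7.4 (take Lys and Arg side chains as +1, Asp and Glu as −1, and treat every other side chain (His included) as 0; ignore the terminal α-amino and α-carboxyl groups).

+5

Positive (K, R): K7, K9, R15, K19, R23, R29, R35 → +7.
Negative (D, E): E11, E26 → −2.
Net charge = (+7) + (−2) = +5.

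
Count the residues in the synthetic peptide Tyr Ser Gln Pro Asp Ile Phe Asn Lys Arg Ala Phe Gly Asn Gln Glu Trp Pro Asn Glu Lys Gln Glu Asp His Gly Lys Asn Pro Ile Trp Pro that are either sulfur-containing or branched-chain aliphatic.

2

Sulfur-containing: C, M. Branched-chain aliphatic: I, L, V.
Sulfur-containing residues here: none (0).
Branched-chain aliphatic residues here: Ile6, Ile30 (2).
The two groups share no amino acid, so total = 0 + 2 = 2.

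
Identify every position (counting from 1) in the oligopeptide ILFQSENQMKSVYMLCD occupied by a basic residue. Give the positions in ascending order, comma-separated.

Matching residues: K10.

10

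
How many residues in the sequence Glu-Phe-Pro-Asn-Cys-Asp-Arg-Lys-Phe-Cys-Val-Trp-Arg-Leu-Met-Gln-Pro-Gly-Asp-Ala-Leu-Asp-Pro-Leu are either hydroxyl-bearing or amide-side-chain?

2

Hydroxyl-bearing: S, T, Y. Amide-side-chain: N, Q.
Hydroxyl-bearing residues here: none (0).
Amide-side-chain residues here: Asn4, Gln16 (2).
The two groups share no amino acid, so total = 0 + 2 = 2.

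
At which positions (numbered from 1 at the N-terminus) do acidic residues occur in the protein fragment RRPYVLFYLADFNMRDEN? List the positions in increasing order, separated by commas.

11, 16, 17

Aspartate (D) and glutamate (E) have carboxylic-acid side chains and are the acidic amino acids.
Matching residues: D11, D16, E17.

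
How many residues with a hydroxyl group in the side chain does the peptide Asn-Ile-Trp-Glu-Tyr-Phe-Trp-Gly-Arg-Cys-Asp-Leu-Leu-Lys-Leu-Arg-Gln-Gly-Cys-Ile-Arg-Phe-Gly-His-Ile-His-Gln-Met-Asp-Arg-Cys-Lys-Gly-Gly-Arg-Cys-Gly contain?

S, T, and Y are the three residues with a side-chain hydroxyl.
Matching residues: Tyr5.

1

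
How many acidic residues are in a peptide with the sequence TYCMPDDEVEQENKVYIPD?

6

Aspartate (D) and glutamate (E) have carboxylic-acid side chains and are the acidic amino acids.
Matching residues: D6, D7, E8, E10, E12, D19.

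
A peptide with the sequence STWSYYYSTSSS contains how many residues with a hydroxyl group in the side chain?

11

The –OH-bearing residues are Ser, Thr (aliphatic alcohols), and Tyr (phenol).
Matching residues: S1, T2, S4, Y5, Y6, Y7, S8, T9, S10, S11, S12.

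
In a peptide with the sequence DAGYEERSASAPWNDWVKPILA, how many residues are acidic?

4

Aspartate (D) and glutamate (E) have carboxylic-acid side chains and are the acidic amino acids.
Matching residues: D1, E5, E6, D15.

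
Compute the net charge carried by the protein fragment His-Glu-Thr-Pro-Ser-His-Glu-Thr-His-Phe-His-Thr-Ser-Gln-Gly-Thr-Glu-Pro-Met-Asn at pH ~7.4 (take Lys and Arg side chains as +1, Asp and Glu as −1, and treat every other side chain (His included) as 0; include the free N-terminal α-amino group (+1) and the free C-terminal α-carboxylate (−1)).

Positive (K, R): none → +0.
Negative (D, E): Glu2, Glu7, Glu17 → −3.
The N-terminus (+1) and C-terminus (−1) cancel.
Net charge = (+0) + (−3) = −3.

-3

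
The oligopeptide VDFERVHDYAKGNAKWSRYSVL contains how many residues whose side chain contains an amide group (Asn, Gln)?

1

Matching residues: N13.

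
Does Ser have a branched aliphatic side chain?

The BCAAs are Val, Leu, and Ile — aliphatic side chains with a branch point.
Serine is not in this group.

No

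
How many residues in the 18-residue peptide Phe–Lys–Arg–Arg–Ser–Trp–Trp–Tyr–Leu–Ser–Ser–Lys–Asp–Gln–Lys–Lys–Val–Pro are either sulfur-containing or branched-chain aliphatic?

2

Sulfur-containing: C, M. Branched-chain aliphatic: I, L, V.
Sulfur-containing residues here: none (0).
Branched-chain aliphatic residues here: Leu9, Val17 (2).
The two groups share no amino acid, so total = 0 + 2 = 2.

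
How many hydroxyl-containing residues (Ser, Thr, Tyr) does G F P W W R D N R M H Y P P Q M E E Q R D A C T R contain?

Matching residues: Y12, T24.

2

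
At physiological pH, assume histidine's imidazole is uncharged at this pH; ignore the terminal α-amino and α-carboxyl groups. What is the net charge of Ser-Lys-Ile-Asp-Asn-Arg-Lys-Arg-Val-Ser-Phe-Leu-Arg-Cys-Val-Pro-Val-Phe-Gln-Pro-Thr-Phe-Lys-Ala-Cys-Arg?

+6

At pH ~7.4 the Lys and Arg side chains are protonated (+1), the Asp and Glu side chains are deprotonated (−1), and with His taken as neutral all other side chains carry no charge.
Positive (K, R): Lys2, Arg6, Lys7, Arg8, Arg13, Lys23, Arg26 → +7.
Negative (D, E): Asp4 → −1.
Net charge = (+7) + (−1) = +6.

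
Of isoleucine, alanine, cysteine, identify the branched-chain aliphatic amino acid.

isoleucine

V, L, and I make up the branched-chain aliphatic group.
Of the listed options, only isoleucine belongs to this group.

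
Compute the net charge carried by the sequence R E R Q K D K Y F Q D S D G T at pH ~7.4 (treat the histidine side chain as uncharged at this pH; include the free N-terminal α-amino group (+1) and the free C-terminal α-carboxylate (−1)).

0

The side chains ionized at physiological pH are Lys/Arg (+1) and Asp/Glu (−1); with His treated as neutral, nothing else contributes.
Positive (K, R): R1, R3, K5, K7 → +4.
Negative (D, E): E2, D6, D11, D13 → −4.
The N-terminus (+1) and C-terminus (−1) cancel.
Net charge = (+4) + (−4) = 0.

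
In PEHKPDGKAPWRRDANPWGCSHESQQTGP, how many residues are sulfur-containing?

Cysteine (C, thiol) and methionine (M, thioether) are the two sulfur-containing amino acids.
Matching residues: C20.

1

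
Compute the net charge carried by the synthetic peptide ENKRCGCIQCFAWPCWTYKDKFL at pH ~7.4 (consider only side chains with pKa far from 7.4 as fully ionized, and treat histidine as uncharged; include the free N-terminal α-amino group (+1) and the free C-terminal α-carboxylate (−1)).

At pH ~7.4 the Lys and Arg side chains are protonated (+1), the Asp and Glu side chains are deprotonated (−1), and with His taken as neutral all other side chains carry no charge.
Positive (K, R): K3, R4, K19, K21 → +4.
Negative (D, E): E1, D20 → −2.
The N-terminus (+1) and C-terminus (−1) cancel.
Net charge = (+4) + (−2) = +2.

+2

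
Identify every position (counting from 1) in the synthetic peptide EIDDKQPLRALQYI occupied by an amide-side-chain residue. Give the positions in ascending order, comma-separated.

Matching residues: Q6, Q12.

6, 12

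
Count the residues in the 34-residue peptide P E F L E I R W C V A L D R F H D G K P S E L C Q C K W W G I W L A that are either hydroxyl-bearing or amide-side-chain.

Hydroxyl-bearing: S, T, Y. Amide-side-chain: N, Q.
Hydroxyl-bearing residues here: S21 (1).
Amide-side-chain residues here: Q25 (1).
The two groups share no amino acid, so total = 1 + 1 = 2.

2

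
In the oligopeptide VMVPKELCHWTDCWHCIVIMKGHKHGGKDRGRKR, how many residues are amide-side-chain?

0

Only N (asparagine) and Q (glutamine) carry a side-chain carboxamide.
None of the 34 residues belong to this group.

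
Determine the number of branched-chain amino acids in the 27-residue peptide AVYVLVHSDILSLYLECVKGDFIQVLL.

V, L, and I make up the branched-chain aliphatic group.
Matching residues: V2, V4, L5, V6, I10, L11, L13, L15, V18, I23, V25, L26, L27.

13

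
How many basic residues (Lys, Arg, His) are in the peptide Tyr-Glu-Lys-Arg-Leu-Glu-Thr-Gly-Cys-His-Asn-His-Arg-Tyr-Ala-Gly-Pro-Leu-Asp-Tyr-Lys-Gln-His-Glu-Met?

Matching residues: Lys3, Arg4, His10, His12, Arg13, Lys21, His23.

7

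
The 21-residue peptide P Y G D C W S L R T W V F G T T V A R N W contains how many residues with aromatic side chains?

The aromatic amino acids are Phe (F, benzyl), Trp (W, indole), and Tyr (Y, phenol).
Matching residues: Y2, W6, W11, F13, W21.

5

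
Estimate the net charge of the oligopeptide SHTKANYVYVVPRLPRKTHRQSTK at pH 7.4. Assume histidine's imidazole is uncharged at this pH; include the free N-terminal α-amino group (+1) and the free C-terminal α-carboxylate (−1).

+6

At pH ~7.4 the Lys and Arg side chains are protonated (+1), the Asp and Glu side chains are deprotonated (−1), and with His taken as neutral all other side chains carry no charge.
Positive (K, R): K4, R13, R16, K17, R20, K24 → +6.
Negative (D, E): none → −0.
The N-terminus (+1) and C-terminus (−1) cancel.
Net charge = (+6) + (−0) = +6.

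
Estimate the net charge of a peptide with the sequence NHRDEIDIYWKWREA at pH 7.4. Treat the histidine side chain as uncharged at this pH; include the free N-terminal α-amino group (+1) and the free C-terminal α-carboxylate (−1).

-1

Near pH 7.4, K and R contribute +1 each, D and E contribute −1 each, and every other side chain (His included, as stated) is uncharged.
Positive (K, R): R3, K11, R13 → +3.
Negative (D, E): D4, E5, D7, E14 → −4.
The N-terminus (+1) and C-terminus (−1) cancel.
Net charge = (+3) + (−4) = −1.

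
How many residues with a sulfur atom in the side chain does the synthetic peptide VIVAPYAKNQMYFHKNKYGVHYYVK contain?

1

Only Cys (C) and Met (M) have a sulfur atom in the side chain.
Matching residues: M11.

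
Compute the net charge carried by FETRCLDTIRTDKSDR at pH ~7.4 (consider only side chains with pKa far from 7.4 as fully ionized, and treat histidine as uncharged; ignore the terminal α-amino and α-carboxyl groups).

Near pH 7.4, K and R contribute +1 each, D and E contribute −1 each, and every other side chain (His included, as stated) is uncharged.
Positive (K, R): R4, R10, K13, R16 → +4.
Negative (D, E): E2, D7, D12, D15 → −4.
Net charge = (+4) + (−4) = 0.

0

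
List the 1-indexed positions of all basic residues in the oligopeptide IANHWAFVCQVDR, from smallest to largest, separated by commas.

Lysine (K), arginine (R), and histidine (H) have basic, nitrogen-containing side chains.
Matching residues: H4, R13.

4, 13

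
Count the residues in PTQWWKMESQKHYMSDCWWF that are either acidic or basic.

Acidic: D, E. Basic: H, K, R.
Acidic residues here: E8, D16 (2).
Basic residues here: K6, K11, H12 (3).
The two groups share no amino acid, so total = 2 + 3 = 5.

5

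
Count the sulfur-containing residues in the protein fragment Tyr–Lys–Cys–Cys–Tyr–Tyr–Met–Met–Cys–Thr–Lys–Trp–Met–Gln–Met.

7

Cysteine (C, thiol) and methionine (M, thioether) are the two sulfur-containing amino acids.
Matching residues: Cys3, Cys4, Met7, Met8, Cys9, Met13, Met15.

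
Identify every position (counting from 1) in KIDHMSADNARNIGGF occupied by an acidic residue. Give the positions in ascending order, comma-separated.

Aspartate (D) and glutamate (E) have carboxylic-acid side chains and are the acidic amino acids.
Matching residues: D3, D8.

3, 8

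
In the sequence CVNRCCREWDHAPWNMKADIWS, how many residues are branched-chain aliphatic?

2

Valine (V), leucine (L), and isoleucine (I) are the branched-chain amino acids.
Matching residues: V2, I20.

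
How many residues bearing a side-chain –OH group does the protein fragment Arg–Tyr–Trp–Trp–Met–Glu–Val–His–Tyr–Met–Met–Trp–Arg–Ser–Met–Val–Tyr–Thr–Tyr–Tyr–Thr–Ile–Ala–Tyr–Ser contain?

10

The –OH-bearing residues are Ser, Thr (aliphatic alcohols), and Tyr (phenol).
Matching residues: Tyr2, Tyr9, Ser14, Tyr17, Thr18, Tyr19, Tyr20, Thr21, Tyr24, Ser25.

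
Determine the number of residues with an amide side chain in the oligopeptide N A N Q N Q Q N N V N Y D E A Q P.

The amide-side-chain residues are Asn (N) and Gln (Q).
Matching residues: N1, N3, Q4, N5, Q6, Q7, N8, N9, N11, Q16.

10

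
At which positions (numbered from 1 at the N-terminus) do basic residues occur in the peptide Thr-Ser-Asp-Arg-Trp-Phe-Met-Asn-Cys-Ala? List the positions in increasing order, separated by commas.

4

K, R, and H are the three residues with basic side chains (ε-amine, guanidinium, and imidazole respectively).
Matching residues: Arg4.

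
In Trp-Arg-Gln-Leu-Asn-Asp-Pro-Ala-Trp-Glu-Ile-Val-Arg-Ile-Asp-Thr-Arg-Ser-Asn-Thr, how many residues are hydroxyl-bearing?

3

S, T, and Y are the three residues with a side-chain hydroxyl.
Matching residues: Thr16, Ser18, Thr20.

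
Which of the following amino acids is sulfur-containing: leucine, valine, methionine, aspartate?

methionine

Cysteine (C, thiol) and methionine (M, thioether) are the two sulfur-containing amino acids.
Of the listed options, only methionine belongs to this group.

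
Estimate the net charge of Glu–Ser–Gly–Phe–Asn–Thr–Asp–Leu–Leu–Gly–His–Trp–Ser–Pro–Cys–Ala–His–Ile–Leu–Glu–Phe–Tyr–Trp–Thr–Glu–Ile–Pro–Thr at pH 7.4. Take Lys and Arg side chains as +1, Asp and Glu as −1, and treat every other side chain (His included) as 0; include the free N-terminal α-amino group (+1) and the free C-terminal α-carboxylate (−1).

-4

Positive (K, R): none → +0.
Negative (D, E): Glu1, Asp7, Glu20, Glu25 → −4.
The N-terminus (+1) and C-terminus (−1) cancel.
Net charge = (+0) + (−4) = −4.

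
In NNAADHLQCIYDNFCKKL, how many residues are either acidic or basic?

Acidic: D, E. Basic: H, K, R.
Acidic residues here: D5, D12 (2).
Basic residues here: H6, K16, K17 (3).
The two groups share no amino acid, so total = 2 + 3 = 5.

5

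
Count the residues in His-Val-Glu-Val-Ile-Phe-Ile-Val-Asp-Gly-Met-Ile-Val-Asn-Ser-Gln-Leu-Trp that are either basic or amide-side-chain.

3

Basic: H, K, R. Amide-side-chain: N, Q.
Basic residues here: His1 (1).
Amide-side-chain residues here: Asn14, Gln16 (2).
The two groups share no amino acid, so total = 1 + 2 = 3.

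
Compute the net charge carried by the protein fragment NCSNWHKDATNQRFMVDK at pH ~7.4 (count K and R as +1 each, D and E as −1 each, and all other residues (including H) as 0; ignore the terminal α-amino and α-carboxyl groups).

+1

Positive (K, R): K7, R13, K18 → +3.
Negative (D, E): D8, D17 → −2.
Net charge = (+3) + (−2) = +1.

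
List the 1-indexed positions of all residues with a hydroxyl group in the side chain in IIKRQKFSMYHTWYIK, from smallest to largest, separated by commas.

S, T, and Y are the three residues with a side-chain hydroxyl.
Matching residues: S8, Y10, T12, Y14.

8, 10, 12, 14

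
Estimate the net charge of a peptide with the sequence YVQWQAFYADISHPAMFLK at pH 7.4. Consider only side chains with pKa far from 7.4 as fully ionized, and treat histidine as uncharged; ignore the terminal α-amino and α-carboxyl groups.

At pH ~7.4 the Lys and Arg side chains are protonated (+1), the Asp and Glu side chains are deprotonated (−1), and with His taken as neutral all other side chains carry no charge.
Positive (K, R): K19 → +1.
Negative (D, E): D10 → −1.
Net charge = (+1) + (−1) = 0.

0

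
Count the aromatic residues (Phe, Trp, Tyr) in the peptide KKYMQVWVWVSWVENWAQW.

Matching residues: Y3, W7, W9, W12, W16, W19.

6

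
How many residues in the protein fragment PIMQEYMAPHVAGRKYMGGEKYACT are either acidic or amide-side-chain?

Acidic: D, E. Amide-side-chain: N, Q.
Acidic residues here: E5, E20 (2).
Amide-side-chain residues here: Q4 (1).
The two groups share no amino acid, so total = 2 + 1 = 3.

3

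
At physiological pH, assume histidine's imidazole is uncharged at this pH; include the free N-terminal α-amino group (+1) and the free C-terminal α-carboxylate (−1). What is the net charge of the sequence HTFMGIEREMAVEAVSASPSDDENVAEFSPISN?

The side chains ionized at physiological pH are Lys/Arg (+1) and Asp/Glu (−1); with His treated as neutral, nothing else contributes.
Positive (K, R): R8 → +1.
Negative (D, E): E7, E9, E13, D21, D22, E23, E27 → −7.
The N-terminus (+1) and C-terminus (−1) cancel.
Net charge = (+1) + (−7) = −6.

-6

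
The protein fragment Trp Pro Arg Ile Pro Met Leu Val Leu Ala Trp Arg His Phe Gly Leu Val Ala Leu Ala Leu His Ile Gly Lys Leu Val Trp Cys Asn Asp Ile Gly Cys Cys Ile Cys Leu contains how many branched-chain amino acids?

The BCAAs are Val, Leu, and Ile — aliphatic side chains with a branch point.
Matching residues: Ile4, Leu7, Val8, Leu9, Leu16, Val17, Leu19, Leu21, Ile23, Leu26, Val27, Ile32, Ile36, Leu38.

14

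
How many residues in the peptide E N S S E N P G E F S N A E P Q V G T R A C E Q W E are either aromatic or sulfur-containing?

Aromatic: F, W, Y. Sulfur-containing: C, M.
Aromatic residues here: F10, W25 (2).
Sulfur-containing residues here: C22 (1).
The two groups share no amino acid, so total = 2 + 1 = 3.

3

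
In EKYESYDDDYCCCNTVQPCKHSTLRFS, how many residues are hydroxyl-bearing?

Serine (S), threonine (T), and tyrosine (Y) each carry a hydroxyl group on the side chain.
Matching residues: Y3, S5, Y6, Y10, T15, S22, T23, S27.

8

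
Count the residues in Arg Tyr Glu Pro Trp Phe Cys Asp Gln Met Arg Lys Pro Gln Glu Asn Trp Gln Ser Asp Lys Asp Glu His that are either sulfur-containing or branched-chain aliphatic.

2

Sulfur-containing: C, M. Branched-chain aliphatic: I, L, V.
Sulfur-containing residues here: Cys7, Met10 (2).
Branched-chain aliphatic residues here: none (0).
The two groups share no amino acid, so total = 2 + 0 = 2.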